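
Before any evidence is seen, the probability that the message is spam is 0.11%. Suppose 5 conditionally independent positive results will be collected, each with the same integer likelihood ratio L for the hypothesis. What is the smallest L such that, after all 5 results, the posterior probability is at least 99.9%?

Prior odds = 0.0011/0.9989 = 11/9989.
Target odds = 0.999/0.001 = 999.
Need L⁵ ≥ 999 ÷ (11/9989) = 9979011/11.
15⁵ = 759375 < 9979011/11 ≤ 1048576 = 16⁵, so L = 16.

16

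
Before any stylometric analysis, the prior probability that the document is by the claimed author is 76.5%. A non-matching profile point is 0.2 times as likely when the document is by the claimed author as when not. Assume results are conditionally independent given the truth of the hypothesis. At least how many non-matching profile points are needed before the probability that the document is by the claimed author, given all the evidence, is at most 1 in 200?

Prior odds = 0.765/0.235 = 153/47.
Likelihood ratio per non-matching profile point = 0.2.
Target posterior odds = 0.005/0.995 = 1/199.
Require 0.2ⁿ ≤ 1/199 ÷ (153/47) = 47/30447.
0.2⁴ = 0.0016 is still above 47/30447 but 0.2⁵ = 0.00032 is at or below it, so n = 5.

5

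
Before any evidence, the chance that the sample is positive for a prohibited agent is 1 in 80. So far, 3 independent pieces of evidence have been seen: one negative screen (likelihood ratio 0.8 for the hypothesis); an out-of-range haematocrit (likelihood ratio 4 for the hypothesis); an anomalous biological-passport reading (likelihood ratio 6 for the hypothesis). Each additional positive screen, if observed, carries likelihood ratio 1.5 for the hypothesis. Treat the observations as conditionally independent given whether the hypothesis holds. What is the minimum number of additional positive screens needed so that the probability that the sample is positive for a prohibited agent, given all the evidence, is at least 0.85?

Prior odds = 0.0125/0.9875 = 1/79.
Combined Bayes factor of the evidence already in hand = 0.8 × 4 × 6 = 19.2.
Odds after that evidence = (1/79) × 19.2 = 96/395.
Target odds = 0.85/0.15 = 17/3.
Need 1.5ⁿ ≥ 17/3 ÷ (96/395) = 6715/288.
1.5⁷ = 17.0859375 falls short of 6715/288 but 1.5⁸ = 25.62890625 reaches it, so n = 8.

8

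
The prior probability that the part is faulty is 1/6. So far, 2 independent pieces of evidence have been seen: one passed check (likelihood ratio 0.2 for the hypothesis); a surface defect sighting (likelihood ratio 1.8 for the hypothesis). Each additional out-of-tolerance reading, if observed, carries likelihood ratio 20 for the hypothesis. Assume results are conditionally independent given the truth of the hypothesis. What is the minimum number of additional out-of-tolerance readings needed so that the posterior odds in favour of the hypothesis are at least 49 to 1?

Prior odds = (1/6)/(5/6) = 0.2.
Combined Bayes factor of the evidence already in hand = 0.2 × 1.8 = 0.36.
Odds after that evidence = 0.2 × 0.36 = 0.072.
Target odds = 49.
Need 20ⁿ ≥ 49 ÷ 0.072 = 6125/9.
20² = 400 falls short of 6125/9 but 20³ = 8000 reaches it, so n = 3.

3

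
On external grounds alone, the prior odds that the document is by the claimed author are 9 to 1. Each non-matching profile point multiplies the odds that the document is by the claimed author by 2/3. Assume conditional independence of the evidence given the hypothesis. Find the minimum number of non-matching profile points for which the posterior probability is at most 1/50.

Prior odds = 9.
Likelihood ratio per non-matching profile point = 2/3.
Target odds: 0.02 ÷ 0.98 = 1/49.
Need 9 × (2/3)ⁿ ≤ 1/49, i.e. (2/3)ⁿ ≤ 1/441.
(2/3)¹⁵ = 32768/14348907 is still above 1/441 but (2/3)¹⁶ = 65536/43046721 is at or below it, so n = 16.

16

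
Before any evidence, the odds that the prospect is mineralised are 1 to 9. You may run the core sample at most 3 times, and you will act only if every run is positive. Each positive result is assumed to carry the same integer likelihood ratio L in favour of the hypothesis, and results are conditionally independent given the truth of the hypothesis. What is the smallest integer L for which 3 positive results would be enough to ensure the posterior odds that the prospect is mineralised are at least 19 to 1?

6

Prior odds = 1/9.
Target odds = 19.
Need L³ ≥ 19 ÷ (1/9) = 171.
5³ = 125 < 171 ≤ 216 = 6³, so L = 6.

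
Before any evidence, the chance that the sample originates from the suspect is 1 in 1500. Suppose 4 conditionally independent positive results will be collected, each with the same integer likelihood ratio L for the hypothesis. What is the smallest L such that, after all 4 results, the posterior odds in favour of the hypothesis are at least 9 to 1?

Prior odds = (1/1500)/(1499/1500) = 1/1499.
Target odds = 9.
Need L⁴ ≥ 9 ÷ (1/1499) = 13491.
10⁴ = 10000 < 13491 ≤ 14641 = 11⁴, so L = 11.

11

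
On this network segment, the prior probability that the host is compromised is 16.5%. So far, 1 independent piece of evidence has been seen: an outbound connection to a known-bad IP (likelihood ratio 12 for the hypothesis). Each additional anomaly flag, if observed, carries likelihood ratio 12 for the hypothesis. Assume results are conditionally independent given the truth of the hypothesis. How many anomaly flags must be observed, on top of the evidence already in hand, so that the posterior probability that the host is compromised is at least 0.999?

3

Prior odds = 0.165/0.835 = 33/167.
Bayes factor of the evidence already in hand = 12.
Odds after that evidence = (33/167) × 12 = 396/167.
Target odds = 0.999/0.001 = 999.
Need 12ⁿ ≥ 999 ÷ (396/167) = 18537/44.
12² = 144 falls short of 18537/44 but 12³ = 1728 reaches it, so n = 3.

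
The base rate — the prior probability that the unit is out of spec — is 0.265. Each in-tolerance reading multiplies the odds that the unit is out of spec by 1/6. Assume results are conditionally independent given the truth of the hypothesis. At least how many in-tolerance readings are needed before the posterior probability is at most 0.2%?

3

Prior odds: 0.265 ÷ 0.735 = 53/147.
Likelihood ratio per in-tolerance reading = 1/6.
Target odds: 0.002 ÷ 0.998 = 1/499.
Require (1/6)ⁿ ≤ 1/499 ÷ (53/147) = 147/26447.
(1/6)² = 1/36 is still above 147/26447 but (1/6)³ = 1/216 is at or below it, so n = 3.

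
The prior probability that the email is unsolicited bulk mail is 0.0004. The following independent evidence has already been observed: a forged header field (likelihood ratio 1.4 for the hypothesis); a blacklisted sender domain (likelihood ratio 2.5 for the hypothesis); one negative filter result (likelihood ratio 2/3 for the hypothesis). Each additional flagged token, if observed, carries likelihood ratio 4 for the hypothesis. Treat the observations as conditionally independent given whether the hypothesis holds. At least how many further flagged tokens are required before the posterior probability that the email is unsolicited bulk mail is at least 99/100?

9

Prior odds = 0.0004/0.9996 = 1/2499.
Combined Bayes factor of the evidence already in hand = 1.4 × 2.5 × (2/3) = 7/3.
Odds after that evidence = (1/2499) × 7/3 = 1/1071.
Target odds = 0.99/0.01 = 99.
Need 4ⁿ ≥ 99 ÷ (1/1071) = 106029.
4⁸ = 65536 falls short of 106029 but 4⁹ = 262144 reaches it, so n = 9.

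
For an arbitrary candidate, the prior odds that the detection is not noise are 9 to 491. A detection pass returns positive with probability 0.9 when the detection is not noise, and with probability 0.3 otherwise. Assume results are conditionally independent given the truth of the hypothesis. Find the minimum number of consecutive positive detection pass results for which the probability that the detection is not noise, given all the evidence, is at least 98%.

8

Prior odds = 9/491.
Likelihood ratio of a positive result = 0.9/0.3 = 3.
Target odds: 0.98 ÷ 0.02 = 49.
Need (9/491) × 3ⁿ ≥ 49, i.e. 3ⁿ ≥ 24059/9.
3⁷ = 2187 falls short of 24059/9 but 3⁸ = 6561 reaches it, so n = 8.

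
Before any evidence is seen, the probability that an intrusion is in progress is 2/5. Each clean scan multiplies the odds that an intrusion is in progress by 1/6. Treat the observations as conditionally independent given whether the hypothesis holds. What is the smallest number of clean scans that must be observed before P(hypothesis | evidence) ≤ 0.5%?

3

Prior odds: 0.4 ÷ 0.6 = 2/3.
Likelihood ratio per clean scan = 1/6.
Target posterior odds = 0.005/0.995 = 1/199.
Need (2/3) × (1/6)ⁿ ≤ 1/199, i.e. (1/6)ⁿ ≤ 3/398.
(1/6)² = 1/36 is still above 3/398 but (1/6)³ = 1/216 is at or below it, so n = 3.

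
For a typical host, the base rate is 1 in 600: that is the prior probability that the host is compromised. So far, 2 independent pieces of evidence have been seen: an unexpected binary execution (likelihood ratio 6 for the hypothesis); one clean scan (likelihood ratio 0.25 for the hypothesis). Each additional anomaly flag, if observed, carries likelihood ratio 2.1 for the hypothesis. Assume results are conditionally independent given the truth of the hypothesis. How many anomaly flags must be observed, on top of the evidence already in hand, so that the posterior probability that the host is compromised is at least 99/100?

15

Prior odds = (1/600)/(599/600) = 1/599.
Combined Bayes factor of the evidence already in hand = 6 × 0.25 = 1.5.
Odds after that evidence = (1/599) × 1.5 = 3/1198.
Target odds = 0.99/0.01 = 99.
Need 2.1ⁿ ≥ 99 ÷ (3/1198) = 39534.
2.1¹⁴ ≈32439.2 falls short of 39534 but 2.1¹⁵ ≈68122.3 reaches it, so n = 15.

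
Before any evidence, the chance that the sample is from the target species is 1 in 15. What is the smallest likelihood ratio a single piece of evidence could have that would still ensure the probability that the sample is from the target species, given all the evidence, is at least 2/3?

Prior odds = (1/15)/(14/15) = 1/14.
Target odds = (2/3)/(1/3) = 2.
Required Bayes factor = 2 ÷ (1/14) = 28.

28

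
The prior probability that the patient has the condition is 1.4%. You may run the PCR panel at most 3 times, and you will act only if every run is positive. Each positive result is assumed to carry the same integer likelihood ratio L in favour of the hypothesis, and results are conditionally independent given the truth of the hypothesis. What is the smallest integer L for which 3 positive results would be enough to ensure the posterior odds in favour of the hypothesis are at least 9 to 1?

Prior odds = 0.014/0.986 = 7/493.
Target odds = 9.
Need L³ ≥ 9 ÷ (7/493) = 4437/7.
8³ = 512 < 4437/7 ≤ 729 = 9³, so L = 9.

9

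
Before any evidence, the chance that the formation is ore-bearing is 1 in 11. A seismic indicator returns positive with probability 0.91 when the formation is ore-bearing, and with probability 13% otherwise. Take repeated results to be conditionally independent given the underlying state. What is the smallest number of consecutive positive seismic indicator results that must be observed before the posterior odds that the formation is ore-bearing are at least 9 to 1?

Prior odds = (1/11)/(10/11) = 0.1.
Likelihood ratio of a positive result = 0.91/0.13 = 7.
Target odds = 9.
Need 0.1 × 7ⁿ ≥ 9, i.e. 7ⁿ ≥ 90.
7² = 49 falls short of 90 but 7³ = 343 reaches it, so n = 3.

3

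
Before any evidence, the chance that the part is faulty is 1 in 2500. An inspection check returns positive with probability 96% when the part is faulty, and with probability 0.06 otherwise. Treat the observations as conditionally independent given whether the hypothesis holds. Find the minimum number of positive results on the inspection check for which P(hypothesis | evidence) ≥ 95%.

4

Prior odds = 0.0004/0.9996 = 1/2499.
Likelihood ratio of a positive result = 0.96/0.06 = 16.
Target posterior odds = 0.95/0.05 = 19.
Require 16ⁿ ≥ 19 ÷ (1/2499) = 47481.
16³ = 4096 falls short of 47481 but 16⁴ = 65536 reaches it, so n = 4.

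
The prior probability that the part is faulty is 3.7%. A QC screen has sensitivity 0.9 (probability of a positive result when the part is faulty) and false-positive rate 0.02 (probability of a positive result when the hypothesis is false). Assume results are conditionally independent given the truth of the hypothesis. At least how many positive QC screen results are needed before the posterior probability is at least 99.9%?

Prior odds: 0.037 ÷ 0.963 = 37/963.
Likelihood ratio of a positive result = 0.9/0.02 = 45.
Target odds: 0.999 ÷ 0.001 = 999.
Require 45ⁿ ≥ 999 ÷ (37/963) = 26001.
45² = 2025 falls short of 26001 but 45³ = 91125 reaches it, so n = 3.

3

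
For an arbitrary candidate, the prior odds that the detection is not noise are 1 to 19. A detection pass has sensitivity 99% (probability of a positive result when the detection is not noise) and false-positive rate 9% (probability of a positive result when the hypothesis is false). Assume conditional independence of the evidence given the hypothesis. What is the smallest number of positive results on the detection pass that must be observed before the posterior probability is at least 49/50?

Prior odds = 1/19.
Likelihood ratio of a positive result = 0.99/0.09 = 11.
Target odds: 0.98 ÷ 0.02 = 49.
Require 11ⁿ ≥ 49 ÷ (1/19) = 931.
11² = 121 falls short of 931 but 11³ = 1331 reaches it, so n = 3.

3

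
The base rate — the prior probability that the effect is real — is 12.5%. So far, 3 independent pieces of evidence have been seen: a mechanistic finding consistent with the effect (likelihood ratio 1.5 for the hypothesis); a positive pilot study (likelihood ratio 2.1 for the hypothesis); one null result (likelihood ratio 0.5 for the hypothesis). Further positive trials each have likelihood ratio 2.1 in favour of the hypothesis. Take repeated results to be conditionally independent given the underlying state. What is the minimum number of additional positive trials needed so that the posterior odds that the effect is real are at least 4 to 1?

4

Prior odds = 0.125/0.875 = 1/7.
Combined Bayes factor of the evidence already in hand = 1.5 × 2.1 × 0.5 = 1.575.
Odds after that evidence = (1/7) × 1.575 = 0.225.
Target odds = 4.
Need 2.1ⁿ ≥ 4 ÷ 0.225 = 160/9.
2.1³ = 9.261 falls short of 160/9 but 2.1⁴ = 19.4481 reaches it, so n = 4.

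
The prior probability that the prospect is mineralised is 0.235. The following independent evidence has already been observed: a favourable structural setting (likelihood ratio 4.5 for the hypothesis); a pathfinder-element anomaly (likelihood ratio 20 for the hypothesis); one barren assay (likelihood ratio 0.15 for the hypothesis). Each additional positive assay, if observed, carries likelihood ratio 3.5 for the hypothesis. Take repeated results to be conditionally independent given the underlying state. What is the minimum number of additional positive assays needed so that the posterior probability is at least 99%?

Prior odds = 0.235/0.765 = 47/153.
Combined Bayes factor of the evidence already in hand = 4.5 × 20 × 0.15 = 13.5.
Odds after that evidence = (47/153) × 13.5 = 141/34.
Target odds = 0.99/0.01 = 99.
Need 3.5ⁿ ≥ 99 ÷ (141/34) = 1122/47.
3.5² = 12.25 falls short of 1122/47 but 3.5³ = 42.875 reaches it, so n = 3.

3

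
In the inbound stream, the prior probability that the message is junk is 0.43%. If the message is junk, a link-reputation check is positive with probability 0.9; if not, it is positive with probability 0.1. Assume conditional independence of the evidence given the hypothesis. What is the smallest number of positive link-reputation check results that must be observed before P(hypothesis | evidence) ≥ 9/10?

Prior odds: 0.0043 ÷ 0.9957 = 43/9957.
Likelihood ratio of a positive = 0.9/0.1 = 9.
Target odds: 0.9 ÷ 0.1 = 9.
Require 9ⁿ ≥ 9 ÷ (43/9957) = 89613/43.
9³ = 729 falls short of 89613/43 but 9⁴ = 6561 reaches it, so n = 4.

4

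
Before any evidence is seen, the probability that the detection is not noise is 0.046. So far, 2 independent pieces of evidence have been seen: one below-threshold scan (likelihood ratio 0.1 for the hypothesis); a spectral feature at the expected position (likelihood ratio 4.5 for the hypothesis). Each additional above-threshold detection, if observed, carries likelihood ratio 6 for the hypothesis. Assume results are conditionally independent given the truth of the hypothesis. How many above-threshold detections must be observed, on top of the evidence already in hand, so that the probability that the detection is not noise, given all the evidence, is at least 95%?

4

Prior odds = 0.046/0.954 = 23/477.
Combined Bayes factor of the evidence already in hand = 0.1 × 4.5 = 0.45.
Odds after that evidence = (23/477) × 0.45 = 23/1060.
Target odds = 0.95/0.05 = 19.
Need 6ⁿ ≥ 19 ÷ (23/1060) = 20140/23.
6³ = 216 falls short of 20140/23 but 6⁴ = 1296 reaches it, so n = 4.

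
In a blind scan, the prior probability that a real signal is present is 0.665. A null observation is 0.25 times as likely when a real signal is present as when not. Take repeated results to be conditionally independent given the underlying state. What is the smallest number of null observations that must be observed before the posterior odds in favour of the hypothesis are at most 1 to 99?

4

Prior odds = 0.665/0.335 = 133/67.
Likelihood ratio per null observation = 0.25.
Target odds = 1/99.
Require 0.25ⁿ ≤ 1/99 ÷ (133/67) = 67/13167.
0.25³ = 0.015625 is still above 67/13167 but 0.25⁴ = 0.00390625 is at or below it, so n = 4.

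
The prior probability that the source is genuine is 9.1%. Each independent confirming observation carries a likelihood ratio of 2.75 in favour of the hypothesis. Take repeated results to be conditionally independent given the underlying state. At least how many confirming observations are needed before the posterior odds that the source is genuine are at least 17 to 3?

4

Prior odds: 0.091 ÷ 0.909 = 91/909.
Likelihood ratio per confirming observation = 2.75.
Target odds = 17/3.
Require 2.75ⁿ ≥ 17/3 ÷ (91/909) = 5151/91.
2.75³ = 20.796875 falls short of 5151/91 but 2.75⁴ = 57.19140625 reaches it, so n = 4.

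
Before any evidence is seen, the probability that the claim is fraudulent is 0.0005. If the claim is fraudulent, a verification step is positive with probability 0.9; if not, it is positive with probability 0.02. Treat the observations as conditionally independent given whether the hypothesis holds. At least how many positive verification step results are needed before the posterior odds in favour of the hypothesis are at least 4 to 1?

Prior odds: 0.0005 ÷ 0.9995 = 1/1999.
Likelihood ratio of a positive = 0.9/0.02 = 45.
Target odds = 4.
Need (1/1999) × 45ⁿ ≥ 4, i.e. 45ⁿ ≥ 7996.
45² = 2025 falls short of 7996 but 45³ = 91125 reaches it, so n = 3.

3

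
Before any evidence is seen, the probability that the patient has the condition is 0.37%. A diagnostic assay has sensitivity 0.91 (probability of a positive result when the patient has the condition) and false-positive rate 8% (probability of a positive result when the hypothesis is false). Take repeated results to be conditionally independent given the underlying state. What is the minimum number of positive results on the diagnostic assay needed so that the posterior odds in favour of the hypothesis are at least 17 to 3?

Prior odds: 0.0037 ÷ 0.9963 = 37/9963.
Likelihood ratio of a positive result = 0.91/0.08 = 11.375.
Target odds = 17/3.
Require 11.375ⁿ ≥ 17/3 ÷ (37/9963) = 56457/37.
11.375³ = 753571/512 falls short of 56457/37 but 11.375⁴ = 68574961/4096 reaches it, so n = 4.

4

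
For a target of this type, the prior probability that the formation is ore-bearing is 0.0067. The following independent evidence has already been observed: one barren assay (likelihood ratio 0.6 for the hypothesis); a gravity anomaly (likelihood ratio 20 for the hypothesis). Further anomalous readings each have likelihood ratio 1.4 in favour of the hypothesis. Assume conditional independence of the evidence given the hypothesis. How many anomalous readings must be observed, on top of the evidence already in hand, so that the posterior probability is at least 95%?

17

Prior odds = 0.0067/0.9933 = 67/9933.
Combined Bayes factor of the evidence already in hand = 0.6 × 20 = 12.
Odds after that evidence = (67/9933) × 12 = 268/3311.
Target odds = 0.95/0.05 = 19.
Need 1.4ⁿ ≥ 19 ÷ (268/3311) = 62909/268.
1.4¹⁶ ≈217.795 falls short of 62909/268 but 1.4¹⁷ ≈304.913 reaches it, so n = 17.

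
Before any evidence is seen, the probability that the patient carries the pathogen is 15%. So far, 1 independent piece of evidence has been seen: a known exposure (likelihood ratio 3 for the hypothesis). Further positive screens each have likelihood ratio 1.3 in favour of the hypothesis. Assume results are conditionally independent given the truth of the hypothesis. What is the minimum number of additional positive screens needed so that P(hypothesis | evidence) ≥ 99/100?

Prior odds = 0.15/0.85 = 3/17.
Bayes factor of the evidence already in hand = 3.
Odds after that evidence = (3/17) × 3 = 9/17.
Target odds = 0.99/0.01 = 99.
Need 1.3ⁿ ≥ 99 ÷ (9/17) = 187.
1.3¹⁹ ≈146.192 falls short of 187 but 1.3²⁰ ≈190.05 reaches it, so n = 20.

20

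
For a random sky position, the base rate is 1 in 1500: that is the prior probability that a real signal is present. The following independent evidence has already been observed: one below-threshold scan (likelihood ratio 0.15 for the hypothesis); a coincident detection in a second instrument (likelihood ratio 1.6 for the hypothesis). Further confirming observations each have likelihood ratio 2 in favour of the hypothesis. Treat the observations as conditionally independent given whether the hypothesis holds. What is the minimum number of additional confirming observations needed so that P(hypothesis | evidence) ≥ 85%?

Prior odds = (1/1500)/(1499/1500) = 1/1499.
Combined Bayes factor of the evidence already in hand = 0.15 × 1.6 = 0.24.
Odds after that evidence = (1/1499) × 0.24 = 6/37475.
Target odds = 0.85/0.15 = 17/3.
Need 2ⁿ ≥ 17/3 ÷ (6/37475) = 637075/18.
2¹⁵ = 32768 falls short of 637075/18 but 2¹⁶ = 65536 reaches it, so n = 16.

16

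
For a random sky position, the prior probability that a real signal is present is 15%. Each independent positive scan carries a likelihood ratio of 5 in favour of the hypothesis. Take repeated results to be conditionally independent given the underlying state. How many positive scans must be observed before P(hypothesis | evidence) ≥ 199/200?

Prior odds = 0.15/0.85 = 3/17.
Likelihood ratio per positive scan = 5.
Target odds: 0.995 ÷ 0.005 = 199.
Require 5ⁿ ≥ 199 ÷ (3/17) = 3383/3.
5⁴ = 625 falls short of 3383/3 but 5⁵ = 3125 reaches it, so n = 5.

5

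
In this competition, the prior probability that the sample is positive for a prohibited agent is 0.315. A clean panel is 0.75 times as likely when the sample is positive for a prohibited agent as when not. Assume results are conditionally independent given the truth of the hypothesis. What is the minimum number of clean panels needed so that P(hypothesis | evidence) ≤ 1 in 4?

Prior odds = 0.315/0.685 = 63/137.
Likelihood ratio per clean panel = 0.75.
Target odds: 0.25 ÷ 0.75 = 1/3.
Need (63/137) × 0.75ⁿ ≤ 1/3, i.e. 0.75ⁿ ≤ 137/189.
0.75¹ = 0.75 is still above 137/189 but 0.75² = 0.5625 is at or below it, so n = 2.

2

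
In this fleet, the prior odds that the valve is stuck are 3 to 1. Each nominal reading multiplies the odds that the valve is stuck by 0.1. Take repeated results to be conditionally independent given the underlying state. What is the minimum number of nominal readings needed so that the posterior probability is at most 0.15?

2

Prior odds = 3.
Likelihood ratio per nominal reading = 0.1.
Target posterior odds = 0.15/0.85 = 3/17.
Require 0.1ⁿ ≤ 3/17 ÷ 3 = 1/17.
0.1¹ = 0.1 is still above 1/17 but 0.1² = 0.01 is at or below it, so n = 2.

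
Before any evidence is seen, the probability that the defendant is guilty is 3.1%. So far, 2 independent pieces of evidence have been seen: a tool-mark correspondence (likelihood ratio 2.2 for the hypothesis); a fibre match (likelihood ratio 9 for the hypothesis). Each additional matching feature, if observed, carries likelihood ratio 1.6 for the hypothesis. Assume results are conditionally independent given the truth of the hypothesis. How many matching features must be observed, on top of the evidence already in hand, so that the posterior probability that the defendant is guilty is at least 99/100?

Prior odds = 0.031/0.969 = 31/969.
Combined Bayes factor of the evidence already in hand = 2.2 × 9 = 19.8.
Odds after that evidence = (31/969) × 19.8 = 1023/1615.
Target odds = 0.99/0.01 = 99.
Need 1.6ⁿ ≥ 99 ÷ (1023/1615) = 4845/31.
1.6¹⁰ ≈109.951 falls short of 4845/31 but 1.6¹¹ ≈175.922 reaches it, so n = 11.

11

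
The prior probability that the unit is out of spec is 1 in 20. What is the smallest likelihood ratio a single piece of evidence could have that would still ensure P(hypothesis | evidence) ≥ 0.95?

Prior odds = 0.05/0.95 = 1/19.
Target odds = 0.95/0.05 = 19.
Required Bayes factor = 19 ÷ (1/19) = 361.

361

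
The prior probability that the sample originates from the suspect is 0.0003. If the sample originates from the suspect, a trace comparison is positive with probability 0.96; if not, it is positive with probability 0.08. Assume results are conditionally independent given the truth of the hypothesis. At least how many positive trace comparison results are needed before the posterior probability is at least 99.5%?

Prior odds: 0.0003 ÷ 0.9997 = 3/9997.
Likelihood ratio of a positive = 0.96/0.08 = 12.
Target odds: 0.995 ÷ 0.005 = 199.
Require 12ⁿ ≥ 199 ÷ (3/9997) = 1989403/3.
12⁵ = 248832 falls short of 1989403/3 but 12⁶ = 2985984 reaches it, so n = 6.

6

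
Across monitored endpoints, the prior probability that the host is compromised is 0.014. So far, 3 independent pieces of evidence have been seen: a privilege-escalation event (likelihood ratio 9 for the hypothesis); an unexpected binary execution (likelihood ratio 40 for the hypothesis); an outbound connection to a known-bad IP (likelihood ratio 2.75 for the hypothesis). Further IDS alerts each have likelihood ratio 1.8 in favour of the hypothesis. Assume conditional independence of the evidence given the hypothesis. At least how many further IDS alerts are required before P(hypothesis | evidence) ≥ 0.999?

Prior odds = 0.014/0.986 = 7/493.
Combined Bayes factor of the evidence already in hand = 9 × 40 × 2.75 = 990.
Odds after that evidence = (7/493) × 990 = 6930/493.
Target odds = 0.999/0.001 = 999.
Need 1.8ⁿ ≥ 999 ÷ (6930/493) = 54723/770.
1.8⁷ = 4782969/78125 falls short of 54723/770 but 1.8⁸ = 43046721/390625 reaches it, so n = 8.

8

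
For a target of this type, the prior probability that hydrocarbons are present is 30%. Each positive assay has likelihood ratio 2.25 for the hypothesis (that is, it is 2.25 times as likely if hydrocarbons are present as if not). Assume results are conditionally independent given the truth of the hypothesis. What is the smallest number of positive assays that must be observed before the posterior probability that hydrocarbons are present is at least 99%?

Prior odds = 0.3/0.7 = 3/7.
Likelihood ratio per positive assay = 2.25.
Target posterior odds = 0.99/0.01 = 99.
Require 2.25ⁿ ≥ 99 ÷ (3/7) = 231.
2.25⁶ = 531441/4096 falls short of 231 but 2.25⁷ = 4782969/16384 reaches it, so n = 7.

7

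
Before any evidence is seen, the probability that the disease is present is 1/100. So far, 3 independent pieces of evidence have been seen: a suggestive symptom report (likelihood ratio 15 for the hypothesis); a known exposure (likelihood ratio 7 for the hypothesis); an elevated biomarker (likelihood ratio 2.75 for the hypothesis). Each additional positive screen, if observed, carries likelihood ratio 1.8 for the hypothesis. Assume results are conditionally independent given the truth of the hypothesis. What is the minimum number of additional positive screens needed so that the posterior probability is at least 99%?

Prior odds = 0.01/0.99 = 1/99.
Combined Bayes factor of the evidence already in hand = 15 × 7 × 2.75 = 288.75.
Odds after that evidence = (1/99) × 288.75 = 35/12.
Target odds = 0.99/0.01 = 99.
Need 1.8ⁿ ≥ 99 ÷ (35/12) = 1188/35.
1.8⁵ = 18.89568 falls short of 1188/35 but 1.8⁶ = 531441/15625 reaches it, so n = 6.

6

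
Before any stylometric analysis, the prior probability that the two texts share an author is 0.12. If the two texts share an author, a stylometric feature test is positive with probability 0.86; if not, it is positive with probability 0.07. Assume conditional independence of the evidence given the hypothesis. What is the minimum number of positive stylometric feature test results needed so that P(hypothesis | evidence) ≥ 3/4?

Prior odds = 0.12/0.88 = 3/22.
Likelihood ratio of a positive = 0.86/0.07 = 86/7.
Target odds: 0.75 ÷ 0.25 = 3.
Need (3/22) × (86/7)ⁿ ≥ 3, i.e. (86/7)ⁿ ≥ 22.
(86/7)¹ = 86/7 falls short of 22 but (86/7)² = 7396/49 reaches it, so n = 2.

2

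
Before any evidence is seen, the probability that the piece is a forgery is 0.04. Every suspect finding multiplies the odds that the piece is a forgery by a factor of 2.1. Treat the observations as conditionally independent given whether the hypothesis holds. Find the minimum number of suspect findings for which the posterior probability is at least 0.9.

Prior odds: 0.04 ÷ 0.96 = 1/24.
Likelihood ratio per suspect finding = 2.1.
Target posterior odds = 0.9/0.1 = 9.
Require 2.1ⁿ ≥ 9 ÷ (1/24) = 216.
2.1⁷ ≈180.109 falls short of 216 but 2.1⁸ ≈378.229 reaches it, so n = 8.

8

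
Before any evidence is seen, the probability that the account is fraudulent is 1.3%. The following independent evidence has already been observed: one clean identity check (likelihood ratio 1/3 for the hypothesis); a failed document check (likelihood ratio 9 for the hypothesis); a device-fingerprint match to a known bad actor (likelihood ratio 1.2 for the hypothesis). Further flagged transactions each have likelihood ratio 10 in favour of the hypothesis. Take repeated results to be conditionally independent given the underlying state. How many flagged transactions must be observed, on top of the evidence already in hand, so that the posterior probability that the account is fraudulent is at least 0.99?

Prior odds = 0.013/0.987 = 13/987.
Combined Bayes factor of the evidence already in hand = (1/3) × 9 × 1.2 = 3.6.
Odds after that evidence = (13/987) × 3.6 = 78/1645.
Target odds = 0.99/0.01 = 99.
Need 10ⁿ ≥ 99 ÷ (78/1645) = 54285/26.
10³ = 1000 falls short of 54285/26 but 10⁴ = 10000 reaches it, so n = 4.

4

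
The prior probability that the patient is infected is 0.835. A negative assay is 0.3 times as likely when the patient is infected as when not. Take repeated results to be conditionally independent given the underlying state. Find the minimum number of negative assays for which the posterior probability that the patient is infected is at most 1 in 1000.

8

Prior odds: 0.835 ÷ 0.165 = 167/33.
Likelihood ratio per negative assay = 0.3.
Target posterior odds = 0.001/0.999 = 1/999.
Need (167/33) × 0.3ⁿ ≤ 1/999, i.e. 0.3ⁿ ≤ 11/55611.
0.3⁷ = 2187/10000000 is still above 11/55611 but 0.3⁸ = 6561/100000000 is at or below it, so n = 8.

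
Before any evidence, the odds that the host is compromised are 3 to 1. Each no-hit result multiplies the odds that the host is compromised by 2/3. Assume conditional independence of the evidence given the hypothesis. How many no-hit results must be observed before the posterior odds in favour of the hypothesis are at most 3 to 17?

Prior odds = 3.
Likelihood ratio per no-hit result = 2/3.
Target odds = 3/17.
Need 3 × (2/3)ⁿ ≤ 3/17, i.e. (2/3)ⁿ ≤ 1/17.
(2/3)⁶ = 64/729 is still above 1/17 but (2/3)⁷ = 128/2187 is at or below it, so n = 7.

7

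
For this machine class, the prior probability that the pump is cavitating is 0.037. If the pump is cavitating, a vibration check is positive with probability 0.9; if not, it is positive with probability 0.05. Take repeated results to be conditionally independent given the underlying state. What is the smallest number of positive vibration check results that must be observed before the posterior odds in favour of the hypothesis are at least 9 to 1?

2

Prior odds = 0.037/0.963 = 37/963.
Likelihood ratio of a positive = 0.9/0.05 = 18.
Target odds = 9.
Need (37/963) × 18ⁿ ≥ 9, i.e. 18ⁿ ≥ 8667/37.
18¹ = 18 falls short of 8667/37 but 18² = 324 reaches it, so n = 2.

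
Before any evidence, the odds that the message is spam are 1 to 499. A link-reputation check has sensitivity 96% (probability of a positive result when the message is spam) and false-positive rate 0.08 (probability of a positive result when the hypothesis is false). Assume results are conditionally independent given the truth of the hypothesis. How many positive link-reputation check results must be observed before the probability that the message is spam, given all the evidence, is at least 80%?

Prior odds = 1/499.
Likelihood ratio of a positive result = 0.96/0.08 = 12.
Target odds: 0.8 ÷ 0.2 = 4.
Need (1/499) × 12ⁿ ≥ 4, i.e. 12ⁿ ≥ 1996.
12³ = 1728 falls short of 1996 but 12⁴ = 20736 reaches it, so n = 4.

4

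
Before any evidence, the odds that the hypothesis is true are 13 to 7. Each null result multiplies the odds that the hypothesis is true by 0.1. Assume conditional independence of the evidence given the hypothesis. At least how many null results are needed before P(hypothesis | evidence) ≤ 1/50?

2

Prior odds = 13/7.
Likelihood ratio per null result = 0.1.
Target odds: 0.02 ÷ 0.98 = 1/49.
Require 0.1ⁿ ≤ 1/49 ÷ (13/7) = 1/91.
0.1¹ = 0.1 is still above 1/91 but 0.1² = 0.01 is at or below it, so n = 2.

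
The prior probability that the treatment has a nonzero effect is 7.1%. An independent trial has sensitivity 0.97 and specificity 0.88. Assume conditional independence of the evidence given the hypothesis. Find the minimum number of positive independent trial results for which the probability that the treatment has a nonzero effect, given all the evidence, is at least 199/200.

4

Prior odds: 0.071 ÷ 0.929 = 71/929.
False-positive rate = 1 − 0.88 = 0.12; likelihood ratio of a positive = 0.97/0.12 = 97/12.
Target odds: 0.995 ÷ 0.005 = 199.
Need (71/929) × (97/12)ⁿ ≥ 199, i.e. (97/12)ⁿ ≥ 184871/71.
(97/12)³ = 912673/1728 falls short of 184871/71 but (97/12)⁴ = 88529281/20736 reaches it, so n = 4.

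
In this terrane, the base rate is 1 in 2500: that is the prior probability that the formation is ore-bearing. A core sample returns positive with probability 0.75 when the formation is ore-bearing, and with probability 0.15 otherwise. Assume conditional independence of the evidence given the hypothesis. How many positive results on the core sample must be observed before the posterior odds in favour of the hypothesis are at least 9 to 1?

7

Prior odds: 0.0004 ÷ 0.9996 = 1/2499.
Likelihood ratio of a positive result = 0.75/0.15 = 5.
Target odds = 9.
Require 5ⁿ ≥ 9 ÷ (1/2499) = 22491.
5⁶ = 15625 falls short of 22491 but 5⁷ = 78125 reaches it, so n = 7.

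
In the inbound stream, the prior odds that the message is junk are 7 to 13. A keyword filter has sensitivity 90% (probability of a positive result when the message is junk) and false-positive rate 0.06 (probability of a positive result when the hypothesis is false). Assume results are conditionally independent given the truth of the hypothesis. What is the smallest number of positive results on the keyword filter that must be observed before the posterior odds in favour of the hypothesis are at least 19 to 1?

Prior odds = 7/13.
Likelihood ratio of a positive result = 0.9/0.06 = 15.
Target odds = 19.
Require 15ⁿ ≥ 19 ÷ (7/13) = 247/7.
15¹ = 15 falls short of 247/7 but 15² = 225 reaches it, so n = 2.

2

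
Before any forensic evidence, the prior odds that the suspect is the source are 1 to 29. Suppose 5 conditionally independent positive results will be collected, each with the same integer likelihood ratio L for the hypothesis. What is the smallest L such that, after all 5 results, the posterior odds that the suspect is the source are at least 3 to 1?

3

Prior odds = 1/29.
Target odds = 3.
Need L⁵ ≥ 3 ÷ (1/29) = 87.
2⁵ = 32 < 87 ≤ 243 = 3⁵, so L = 3.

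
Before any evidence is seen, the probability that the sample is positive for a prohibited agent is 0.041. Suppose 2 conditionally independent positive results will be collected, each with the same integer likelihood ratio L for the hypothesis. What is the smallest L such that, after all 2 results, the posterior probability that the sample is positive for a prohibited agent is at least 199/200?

Prior odds = 0.041/0.959 = 41/959.
Target odds = 0.995/0.005 = 199.
Need L² ≥ 199 ÷ (41/959) = 190841/41.
68² = 4624 < 190841/41 ≤ 4761 = 69², so L = 69.

69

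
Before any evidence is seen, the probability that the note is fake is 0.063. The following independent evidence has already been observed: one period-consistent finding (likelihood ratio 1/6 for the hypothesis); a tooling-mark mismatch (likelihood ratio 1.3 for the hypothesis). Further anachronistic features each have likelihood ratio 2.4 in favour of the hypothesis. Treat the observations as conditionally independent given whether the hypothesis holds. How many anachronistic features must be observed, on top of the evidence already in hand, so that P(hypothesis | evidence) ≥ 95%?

Prior odds = 0.063/0.937 = 63/937.
Combined Bayes factor of the evidence already in hand = (1/6) × 1.3 = 13/60.
Odds after that evidence = (63/937) × 13/60 = 273/18740.
Target odds = 0.95/0.05 = 19.
Need 2.4ⁿ ≥ 19 ÷ (273/18740) = 356060/273.
2.4⁸ = 429981696/390625 falls short of 356060/273 but 2.4⁹ ≈2641.81 reaches it, so n = 9.

9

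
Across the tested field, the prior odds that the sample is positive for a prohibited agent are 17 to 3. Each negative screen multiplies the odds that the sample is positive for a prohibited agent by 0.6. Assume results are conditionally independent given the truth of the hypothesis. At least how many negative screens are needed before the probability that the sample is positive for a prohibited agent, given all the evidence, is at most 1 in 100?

Prior odds = 17/3.
Likelihood ratio per negative screen = 0.6.
Target odds: 0.01 ÷ 0.99 = 1/99.
Need (17/3) × 0.6ⁿ ≤ 1/99, i.e. 0.6ⁿ ≤ 1/561.
0.6¹² = 531441/244140625 is still above 1/561 but 0.6¹³ ≈0.00130607 is at or below it, so n = 13.

13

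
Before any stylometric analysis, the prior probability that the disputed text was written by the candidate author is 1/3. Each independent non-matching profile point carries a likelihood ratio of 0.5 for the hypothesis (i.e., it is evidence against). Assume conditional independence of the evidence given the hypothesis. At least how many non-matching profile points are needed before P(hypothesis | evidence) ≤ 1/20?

Prior odds: (1/3) ÷ (2/3) = 0.5.
Likelihood ratio per non-matching profile point = 0.5.
Target posterior odds = 0.05/0.95 = 1/19.
Require 0.5ⁿ ≤ 1/19 ÷ 0.5 = 2/19.
0.5³ = 0.125 is still above 2/19 but 0.5⁴ = 0.0625 is at or below it, so n = 4.

4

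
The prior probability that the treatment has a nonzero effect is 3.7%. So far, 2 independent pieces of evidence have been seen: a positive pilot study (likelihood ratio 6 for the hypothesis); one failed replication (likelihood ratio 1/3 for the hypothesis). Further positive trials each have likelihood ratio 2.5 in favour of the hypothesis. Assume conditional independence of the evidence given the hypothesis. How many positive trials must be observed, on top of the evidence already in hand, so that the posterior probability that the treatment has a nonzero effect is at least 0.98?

Prior odds = 0.037/0.963 = 37/963.
Combined Bayes factor of the evidence already in hand = 6 × (1/3) = 2.
Odds after that evidence = (37/963) × 2 = 74/963.
Target odds = 0.98/0.02 = 49.
Need 2.5ⁿ ≥ 49 ÷ (74/963) = 47187/74.
2.5⁷ = 610.3515625 falls short of 47187/74 but 2.5⁸ = 390625/256 reaches it, so n = 8.

8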